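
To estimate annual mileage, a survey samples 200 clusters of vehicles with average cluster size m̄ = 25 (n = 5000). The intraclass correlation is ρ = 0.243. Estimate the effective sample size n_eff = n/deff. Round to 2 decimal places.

deff = 1 + (25 − 1)·0.243 = 1 + 5.832 = 6.832.
n_eff = 5000 / 6.832 = 731.85.

731.85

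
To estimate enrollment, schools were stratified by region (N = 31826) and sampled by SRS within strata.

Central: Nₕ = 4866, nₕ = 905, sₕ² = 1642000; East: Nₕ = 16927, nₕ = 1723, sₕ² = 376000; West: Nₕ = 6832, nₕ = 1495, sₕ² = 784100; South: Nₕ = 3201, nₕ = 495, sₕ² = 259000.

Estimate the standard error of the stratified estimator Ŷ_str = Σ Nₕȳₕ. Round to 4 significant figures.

338800

Var(Ŷ_str) = Σₕ Nₕ²(1 − fₕ)sₕ²/nₕ.
Central: 4866²·(1 − 905/4866)·1642000/905 = 3.4970474 × 10^10.
East: 16927²·(1 − 1723/16927)·376000/1723 = 5.6161723 × 10^10.
West: 6832²·(1 − 1495/6832)·784100/1495 = 1.912385 × 10^10.
South: 3201²·(1 − 495/3201)·259000/495 = 4.5321892 × 10^9.
Sum = 1.1478824 × 10^11.
SE = √(1.1478824 × 10^11) = 338800.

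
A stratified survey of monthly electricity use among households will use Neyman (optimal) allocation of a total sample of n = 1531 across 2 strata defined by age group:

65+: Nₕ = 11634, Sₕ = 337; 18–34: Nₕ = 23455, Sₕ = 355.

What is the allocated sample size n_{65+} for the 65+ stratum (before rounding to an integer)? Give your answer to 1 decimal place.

490.1

Neyman allocation: nₕ = n·NₕSₕ / Σⱼ NⱼSⱼ.
Σ NⱼSⱼ = 11634·337 + 23455·355 = 1.2247183 × 10^7.
n_{65+} = 1531·11634·337 / (1.2247183 × 10^7) = 490.1.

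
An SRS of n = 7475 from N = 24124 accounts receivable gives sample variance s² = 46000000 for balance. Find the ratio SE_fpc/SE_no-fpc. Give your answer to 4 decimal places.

0.8307

f = n/N = 7475/24124 = 0.30985740.
SE_no-fpc = √(s²/n) = 78.446454; SE_fpc = √((1−f)s²/n) = 65.169252.
Ratio = √(1−f) = 0.83074821.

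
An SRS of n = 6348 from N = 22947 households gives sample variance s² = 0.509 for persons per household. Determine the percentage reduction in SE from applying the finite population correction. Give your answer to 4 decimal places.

14.9493

f = n/N = 6348/22947 = 0.27663747.
SE_no-fpc = √(s²/n) = 0.0089544813; SE_fpc = √((1−f)s²/n) = 0.007615851.
Ratio = √(1−f) = 0.85050722. Reduction = 100·(1 − 0.85050722) = 14.9493%.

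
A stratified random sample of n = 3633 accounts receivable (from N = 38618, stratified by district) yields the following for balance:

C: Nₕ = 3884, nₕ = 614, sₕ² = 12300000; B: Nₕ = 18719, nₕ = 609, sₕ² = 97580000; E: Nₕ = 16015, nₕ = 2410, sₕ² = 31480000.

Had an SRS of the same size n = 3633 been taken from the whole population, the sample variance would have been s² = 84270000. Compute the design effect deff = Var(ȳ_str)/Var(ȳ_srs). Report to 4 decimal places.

1.8322

Var(ȳ_str) = Σ Wₕ²(1−fₕ)sₕ²/nₕ with Wₕ = Nₕ/38618:
  C: (3884/38618)²·(1−614/3884)·12300000/614 = 170.60202
  B: (18719/38618)²·(1−609/18719)·97580000/609 = 36422.106
  E: (16015/38618)²·(1−2410/16015)·31480000/2410 = 1908.3745
  → Var(ȳ_str) = 38501.083.
Var(ȳ_srs) = (1 − 3633/38618)·84270000/3633 = 21013.563.
deff = 38501.083 / 21013.563 = 1.8322.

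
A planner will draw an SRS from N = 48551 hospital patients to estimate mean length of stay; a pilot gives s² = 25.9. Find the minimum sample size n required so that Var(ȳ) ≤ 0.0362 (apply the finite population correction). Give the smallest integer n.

Without fpc, n₀ = s²/D = 25.9/0.0362 = 715.4696.
With fpc, (1 − n/N)·s²/n ≤ D requires n ≥ n₀/(1 + n₀/N) = 715.4696/(1 + 715.4696/48551) = 705.0792.
Rounding up, n = 706.

706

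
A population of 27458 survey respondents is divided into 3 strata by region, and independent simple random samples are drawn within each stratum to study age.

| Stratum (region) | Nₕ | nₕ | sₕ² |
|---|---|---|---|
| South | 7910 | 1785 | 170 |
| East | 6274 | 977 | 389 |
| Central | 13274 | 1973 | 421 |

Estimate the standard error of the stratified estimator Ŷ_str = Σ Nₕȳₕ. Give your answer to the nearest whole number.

Var(Ŷ_str) = Σₕ Nₕ²(1 − fₕ)sₕ²/nₕ.
South: 7910²·(1 − 1785/7910)·170/1785 = 4.6141667 × 10^6.
East: 6274²·(1 − 977/6274)·389/977 = 1.3232123 × 10^7.
Central: 13274²·(1 − 1973/13274)·421/1973 = 3.2009117 × 10^7.
Sum = 4.9855407 × 10^7.
SE = √(4.9855407 × 10^7) = 7061.

7061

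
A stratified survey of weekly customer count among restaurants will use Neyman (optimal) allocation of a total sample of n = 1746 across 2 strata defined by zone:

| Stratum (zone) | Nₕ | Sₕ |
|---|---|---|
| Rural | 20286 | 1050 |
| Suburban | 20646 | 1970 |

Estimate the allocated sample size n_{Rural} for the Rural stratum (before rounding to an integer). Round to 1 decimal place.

Neyman allocation: nₕ = n·NₕSₕ / Σⱼ NⱼSⱼ.
Σ NⱼSⱼ = 20286·1050 + 20646·1970 = 6.197292 × 10^7.
n_{Rural} = 1746·20286·1050 / (6.197292 × 10^7) = 600.1.

600.1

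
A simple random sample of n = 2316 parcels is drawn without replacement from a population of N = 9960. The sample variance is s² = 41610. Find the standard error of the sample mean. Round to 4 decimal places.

Under SRS without replacement, Var(ȳ) = (1 − f)·s²/n with f = n/N = 2316/9960 = 0.23253012.
Var(ȳ) = (1 − 0.23253012)·41610/2316 = 0.76746988·17.966321 = 13.78861.
SE(ȳ) = √(13.78861) = 3.7133.

3.7133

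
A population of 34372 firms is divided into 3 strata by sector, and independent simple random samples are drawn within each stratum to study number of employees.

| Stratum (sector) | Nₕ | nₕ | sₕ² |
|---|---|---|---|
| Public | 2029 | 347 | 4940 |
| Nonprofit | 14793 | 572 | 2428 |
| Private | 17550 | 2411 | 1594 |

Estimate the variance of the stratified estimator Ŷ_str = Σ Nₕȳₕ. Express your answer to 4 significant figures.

1.117 × 10^9

Var(Ŷ_str) = Σₕ Nₕ²(1 − fₕ)sₕ²/nₕ.
Public: 2029²·(1 − 347/2029)·4940/347 = 4.858537 × 10^7.
Nonprofit: 14793²·(1 − 572/14793)·2428/572 = 8.9297448 × 10^8.
Private: 17550²·(1 − 2411/17550)·1594/2411 = 1.7565698 × 10^8.
Sum = 1.1172168 × 10^9.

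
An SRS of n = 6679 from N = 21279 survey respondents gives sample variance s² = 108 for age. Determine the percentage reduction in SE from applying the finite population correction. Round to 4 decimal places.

17.1675

f = n/N = 6679/21279 = 0.31387753.
SE_no-fpc = √(s²/n) = 0.12716165; SE_fpc = √((1−f)s²/n) = 0.10533119.
Ratio = √(1−f) = 0.82832510. Reduction = 100·(1 − 0.82832510) = 17.1675%.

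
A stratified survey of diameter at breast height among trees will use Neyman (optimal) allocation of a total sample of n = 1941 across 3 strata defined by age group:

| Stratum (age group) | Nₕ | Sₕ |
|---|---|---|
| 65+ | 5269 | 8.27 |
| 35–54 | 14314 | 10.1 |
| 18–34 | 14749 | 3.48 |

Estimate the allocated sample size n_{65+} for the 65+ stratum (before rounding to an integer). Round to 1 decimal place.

353.2

Neyman allocation: nₕ = n·NₕSₕ / Σⱼ NⱼSⱼ.
Σ NⱼSⱼ = 5269·8.27 + 14314·10.1 + 14749·3.48 = 239472.55.
n_{65+} = 1941·5269·8.27 / 239472.55 = 353.2.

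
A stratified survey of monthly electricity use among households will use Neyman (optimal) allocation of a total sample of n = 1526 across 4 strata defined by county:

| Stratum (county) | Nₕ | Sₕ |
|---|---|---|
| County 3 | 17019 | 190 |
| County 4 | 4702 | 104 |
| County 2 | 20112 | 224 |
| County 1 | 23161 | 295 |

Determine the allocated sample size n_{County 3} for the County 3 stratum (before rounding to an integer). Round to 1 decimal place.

327.7

Neyman allocation: nₕ = n·NₕSₕ / Σⱼ NⱼSⱼ.
Σ NⱼSⱼ = 17019·190 + 4702·104 + 20112·224 + 23161·295 = 1.5060201 × 10^7.
n_{County 3} = 1526·17019·190 / (1.5060201 × 10^7) = 327.7.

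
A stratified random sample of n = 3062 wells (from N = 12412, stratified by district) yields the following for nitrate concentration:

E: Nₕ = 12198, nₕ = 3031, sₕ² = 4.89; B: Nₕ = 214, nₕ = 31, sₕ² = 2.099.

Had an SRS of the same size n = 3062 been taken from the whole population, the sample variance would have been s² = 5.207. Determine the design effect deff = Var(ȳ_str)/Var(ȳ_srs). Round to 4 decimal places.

Var(ȳ_str) = Σ Wₕ²(1−fₕ)sₕ²/nₕ with Wₕ = Nₕ/12412:
  E: (12198/12412)²·(1−3031/12198)·4.89/3031 = 0.0011709956
  B: (214/12412)²·(1−31/214)·2.099/31 = 1.7212029 × 10^-5
  → Var(ȳ_str) = 0.0011882076.
Var(ȳ_srs) = (1 − 3062/12412)·5.207/3062 = 0.0012810092.
deff = 0.0011882076 / 0.0012810092 = 0.9276.

0.9276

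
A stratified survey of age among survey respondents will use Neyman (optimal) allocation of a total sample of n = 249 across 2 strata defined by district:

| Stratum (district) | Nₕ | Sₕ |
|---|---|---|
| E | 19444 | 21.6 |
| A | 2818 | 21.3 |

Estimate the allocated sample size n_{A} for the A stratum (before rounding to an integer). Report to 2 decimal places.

31.14

Neyman allocation: nₕ = n·NₕSₕ / Σⱼ NⱼSⱼ.
Σ NⱼSⱼ = 19444·21.6 + 2818·21.3 = 480013.8.
n_{A} = 249·2818·21.3 / 480013.8 = 31.14.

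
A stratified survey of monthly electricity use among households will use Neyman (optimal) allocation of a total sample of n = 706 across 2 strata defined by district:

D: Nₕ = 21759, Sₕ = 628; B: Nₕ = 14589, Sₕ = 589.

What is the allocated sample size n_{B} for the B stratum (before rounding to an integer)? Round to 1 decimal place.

Neyman allocation: nₕ = n·NₕSₕ / Σⱼ NⱼSⱼ.
Σ NⱼSⱼ = 21759·628 + 14589·589 = 2.2257573 × 10^7.
n_{B} = 706·14589·589 / (2.2257573 × 10^7) = 272.6.

272.6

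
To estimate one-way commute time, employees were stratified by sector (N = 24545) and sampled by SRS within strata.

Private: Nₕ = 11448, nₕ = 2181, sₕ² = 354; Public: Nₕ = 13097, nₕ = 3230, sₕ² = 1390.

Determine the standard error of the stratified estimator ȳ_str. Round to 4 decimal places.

0.3477

Var(ȳ_str) = Σₕ Wₕ²(1 − fₕ)sₕ²/nₕ with Wₕ = Nₕ/N, N = 24545.
Private: Wₕ = 0.46640864; term = 0.46640864²·(1 − 0.19051363)·354/2181 = 0.028581848.
Public: Wₕ = 0.53359136; term = 0.53359136²·(1 − 0.24662136)·1390/3230 = 0.092308812.
Sum = 0.12089066.
SE = √(0.12089066) = 0.3477.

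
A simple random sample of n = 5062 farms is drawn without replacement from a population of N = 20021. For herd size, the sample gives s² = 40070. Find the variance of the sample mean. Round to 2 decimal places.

5.91

Under SRS without replacement, Var(ȳ) = (1 − f)·s²/n with f = n/N = 5062/20021 = 0.25283452.
Var(ȳ) = (1 − 0.25283452)·40070/5062 = 0.74716548·7.9158435 = 5.914445.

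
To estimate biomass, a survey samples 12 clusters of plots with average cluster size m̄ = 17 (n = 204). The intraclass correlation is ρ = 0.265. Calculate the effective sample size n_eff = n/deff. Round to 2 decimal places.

38.93

deff = 1 + (17 − 1)·0.265 = 1 + 4.24 = 5.24.
n_eff = 204 / 5.24 = 38.93.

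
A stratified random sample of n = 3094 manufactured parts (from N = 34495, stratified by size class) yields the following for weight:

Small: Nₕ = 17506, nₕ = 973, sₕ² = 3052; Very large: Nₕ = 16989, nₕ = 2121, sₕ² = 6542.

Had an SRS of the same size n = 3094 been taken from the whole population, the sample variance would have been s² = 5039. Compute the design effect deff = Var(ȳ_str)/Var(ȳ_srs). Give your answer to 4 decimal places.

0.9563

Var(ȳ_str) = Σ Wₕ²(1−fₕ)sₕ²/nₕ with Wₕ = Nₕ/34495:
  Small: (17506/34495)²·(1−973/17506)·3052/973 = 0.76295334
  Very large: (16989/34495)²·(1−2121/16989)·6542/2121 = 0.65475367
  → Var(ȳ_str) = 1.417707.
Var(ȳ_srs) = (1 − 3094/34495)·5039/3094 = 1.4825569.
deff = 1.417707 / 1.4825569 = 0.9563.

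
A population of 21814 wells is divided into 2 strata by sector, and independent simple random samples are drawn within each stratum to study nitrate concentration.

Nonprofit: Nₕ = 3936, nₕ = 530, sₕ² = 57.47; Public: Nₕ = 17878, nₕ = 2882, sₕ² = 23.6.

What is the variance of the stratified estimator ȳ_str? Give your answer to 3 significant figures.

0.00767

Var(ȳ_str) = Σₕ Wₕ²(1 − fₕ)sₕ²/nₕ with Wₕ = Nₕ/N, N = 21814.
Nonprofit: Wₕ = 0.18043458; term = 0.18043458²·(1 − 0.13465447)·57.47/530 = 0.003054882.
Public: Wₕ = 0.81956542; term = 0.81956542²·(1 − 0.16120371)·23.6/2882 = 0.0046136195.
Sum = 0.0076685015.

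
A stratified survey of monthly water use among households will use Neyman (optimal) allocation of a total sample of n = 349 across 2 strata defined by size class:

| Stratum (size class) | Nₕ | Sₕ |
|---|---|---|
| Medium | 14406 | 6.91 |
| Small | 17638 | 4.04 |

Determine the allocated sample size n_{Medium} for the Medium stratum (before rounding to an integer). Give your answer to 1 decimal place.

Neyman allocation: nₕ = n·NₕSₕ / Σⱼ NⱼSⱼ.
Σ NⱼSⱼ = 14406·6.91 + 17638·4.04 = 170802.98.
n_{Medium} = 349·14406·6.91 / 170802.98 = 203.4.

203.4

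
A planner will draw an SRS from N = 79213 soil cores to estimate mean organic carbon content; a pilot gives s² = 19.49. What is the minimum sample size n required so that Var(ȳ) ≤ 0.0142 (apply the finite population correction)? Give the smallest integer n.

Without fpc, n₀ = s²/D = 19.49/0.0142 = 1372.5352.
With fpc, (1 − n/N)·s²/n ≤ D requires n ≥ n₀/(1 + n₀/N) = 1372.5352/(1 + 1372.5352/79213) = 1349.1581.
Rounding up, n = 1350.

1350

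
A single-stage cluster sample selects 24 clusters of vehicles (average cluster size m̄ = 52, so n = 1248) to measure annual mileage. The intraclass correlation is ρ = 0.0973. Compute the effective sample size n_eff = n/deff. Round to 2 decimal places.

deff = 1 + (52 − 1)·0.0973 = 1 + 4.9623 = 5.9623.
n_eff = 1248 / 5.9623 = 209.32.

209.32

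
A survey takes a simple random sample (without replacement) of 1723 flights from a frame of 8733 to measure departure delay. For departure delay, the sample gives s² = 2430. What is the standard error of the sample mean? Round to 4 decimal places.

Under SRS without replacement, Var(ȳ) = (1 − f)·s²/n with f = n/N = 1723/8733 = 0.19729761.
Var(ȳ) = (1 − 0.19729761)·2430/1723 = 0.80270239·1.4103308 = 1.1320759.
SE(ȳ) = √(1.1320759) = 1.0640.

1.0640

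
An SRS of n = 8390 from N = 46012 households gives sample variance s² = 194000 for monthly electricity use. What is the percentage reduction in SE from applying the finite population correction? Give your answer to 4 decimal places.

f = n/N = 8390/46012 = 0.18234374.
SE_no-fpc = √(s²/n) = 4.8086136; SE_fpc = √((1−f)s²/n) = 4.3481575.
Ratio = √(1−f) = 0.90424348. Reduction = 100·(1 − 0.90424348) = 9.5757%.

9.5757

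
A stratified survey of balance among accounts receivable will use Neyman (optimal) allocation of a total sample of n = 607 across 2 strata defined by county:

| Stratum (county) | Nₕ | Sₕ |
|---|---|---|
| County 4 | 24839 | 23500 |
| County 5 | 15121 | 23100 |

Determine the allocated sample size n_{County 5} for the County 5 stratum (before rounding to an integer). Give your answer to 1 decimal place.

Neyman allocation: nₕ = n·NₕSₕ / Σⱼ NⱼSⱼ.
Σ NⱼSⱼ = 24839·23500 + 15121·23100 = 9.330116 × 10^8.
n_{County 5} = 607·15121·23100 / (9.330116 × 10^8) = 227.2.

227.2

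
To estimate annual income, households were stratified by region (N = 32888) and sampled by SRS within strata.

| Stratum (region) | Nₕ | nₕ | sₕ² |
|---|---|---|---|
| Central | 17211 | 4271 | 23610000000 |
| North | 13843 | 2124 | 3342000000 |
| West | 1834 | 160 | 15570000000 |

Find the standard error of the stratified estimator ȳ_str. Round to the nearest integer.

Var(ȳ_str) = Σₕ Wₕ²(1 − fₕ)sₕ²/nₕ with Wₕ = Nₕ/N, N = 32888.
Central: Wₕ = 0.52332158; term = 0.52332158²·(1 − 0.24815525)·23610000000/4271 = 1.1382348 × 10^6.
North: Wₕ = 0.42091340; term = 0.42091340²·(1 − 0.15343495)·3342000000/2124 = 235992.27.
West: Wₕ = 0.05576502; term = 0.05576502²·(1 − 0.08724100)·15570000000/160 = 276215.78.
Sum = 1.6504429 × 10^6.
SE = √(1.6504429 × 10^6) = 1285.

1285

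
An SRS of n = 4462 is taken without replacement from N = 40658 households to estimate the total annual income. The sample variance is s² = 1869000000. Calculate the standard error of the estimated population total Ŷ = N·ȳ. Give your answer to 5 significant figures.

Var(Ŷ) = N²·Var(ȳ) = N²·(1 − n/N)·s²/n.
f = 4462/40658 = 0.10974470; Var(ȳ) = 0.89025530·1869000000/4462 = 372901.65.
Var(Ŷ) = 40658² · 372901.65 = 6.1643364 × 10^14.
SE(Ŷ) = √(6.1643364 × 10^14) = 2.4828 × 10^7.

2.4828 × 10^7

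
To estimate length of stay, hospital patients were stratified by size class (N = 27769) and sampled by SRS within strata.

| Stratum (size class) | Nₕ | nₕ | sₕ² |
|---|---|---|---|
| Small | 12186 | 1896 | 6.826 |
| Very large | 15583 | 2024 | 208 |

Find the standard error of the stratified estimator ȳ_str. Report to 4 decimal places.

0.1695

Var(ȳ_str) = Σₕ Wₕ²(1 − fₕ)sₕ²/nₕ with Wₕ = Nₕ/N, N = 27769.
Small: Wₕ = 0.43883467; term = 0.43883467²·(1 − 0.15558838)·6.826/1896 = 5.8544219 × 10^-4.
Very large: Wₕ = 0.56116533; term = 0.56116533²·(1 − 0.12988513)·208/2024 = 0.028158601.
Sum = 0.028744043.
SE = √(0.028744043) = 0.1695.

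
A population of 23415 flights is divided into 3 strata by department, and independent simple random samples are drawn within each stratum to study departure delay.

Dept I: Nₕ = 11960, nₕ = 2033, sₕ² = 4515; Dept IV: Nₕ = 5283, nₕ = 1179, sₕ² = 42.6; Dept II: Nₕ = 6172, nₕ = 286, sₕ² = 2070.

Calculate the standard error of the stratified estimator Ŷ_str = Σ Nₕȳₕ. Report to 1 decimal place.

22965.1

Var(Ŷ_str) = Σₕ Nₕ²(1 − fₕ)sₕ²/nₕ.
Dept I: 11960²·(1 − 2033/11960)·4515/2033 = 2.6367538 × 10^8.
Dept IV: 5283²·(1 − 1179/5283)·42.6/1179 = 783400.34.
Dept II: 6172²·(1 − 286/6172)·2070/286 = 2.6293626 × 10^8.
Sum = 5.2739504 × 10^8.
SE = √(5.2739504 × 10^8) = 22965.1.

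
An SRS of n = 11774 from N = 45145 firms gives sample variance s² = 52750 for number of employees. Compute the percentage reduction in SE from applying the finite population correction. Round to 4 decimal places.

f = n/N = 11774/45145 = 0.26080408.
SE_no-fpc = √(s²/n) = 2.1166508; SE_fpc = √((1−f)s²/n) = 1.8198224.
Ratio = √(1−f) = 0.85976504. Reduction = 100·(1 − 0.85976504) = 14.0235%.

14.0235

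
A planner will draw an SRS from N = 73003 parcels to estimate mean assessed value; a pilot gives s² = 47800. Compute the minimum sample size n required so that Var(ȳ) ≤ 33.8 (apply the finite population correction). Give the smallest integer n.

1388

Without fpc, n₀ = s²/D = 47800/33.8 = 1414.2012.
With fpc, (1 − n/N)·s²/n ≤ D requires n ≥ n₀/(1 + n₀/N) = 1414.2012/(1 + 1414.2012/73003) = 1387.3262.
Rounding up, n = 1388.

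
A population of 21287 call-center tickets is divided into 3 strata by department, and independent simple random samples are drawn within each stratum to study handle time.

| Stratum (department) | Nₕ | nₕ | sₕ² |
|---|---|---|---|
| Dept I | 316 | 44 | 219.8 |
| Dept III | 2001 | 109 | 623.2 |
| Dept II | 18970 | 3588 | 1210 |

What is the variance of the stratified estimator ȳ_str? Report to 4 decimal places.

0.2659

Var(ȳ_str) = Σₕ Wₕ²(1 − fₕ)sₕ²/nₕ with Wₕ = Nₕ/N, N = 21287.
Dept I: Wₕ = 0.01484474; term = 0.01484474²·(1 − 0.13924051)·219.8/44 = 9.4754987 × 10^-4.
Dept III: Wₕ = 0.09400103; term = 0.09400103²·(1 − 0.05447276)·623.2/109 = 0.047768351.
Dept II: Wₕ = 0.89115423; term = 0.89115423²·(1 − 0.18914075)·1210/3588 = 0.21716216.
Sum = 0.26587806.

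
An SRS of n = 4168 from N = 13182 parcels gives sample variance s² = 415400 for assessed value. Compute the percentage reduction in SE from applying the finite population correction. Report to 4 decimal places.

17.3071

f = n/N = 4168/13182 = 0.31618874.
SE_no-fpc = √(s²/n) = 9.9831912; SE_fpc = √((1−f)s²/n) = 8.2553885.
Ratio = √(1−f) = 0.82692881. Reduction = 100·(1 − 0.82692881) = 17.3071%.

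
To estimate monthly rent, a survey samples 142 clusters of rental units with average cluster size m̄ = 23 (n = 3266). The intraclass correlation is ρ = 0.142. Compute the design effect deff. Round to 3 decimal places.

deff = 1 + (23 − 1)·0.142 = 1 + 3.124 = 4.124.

4.124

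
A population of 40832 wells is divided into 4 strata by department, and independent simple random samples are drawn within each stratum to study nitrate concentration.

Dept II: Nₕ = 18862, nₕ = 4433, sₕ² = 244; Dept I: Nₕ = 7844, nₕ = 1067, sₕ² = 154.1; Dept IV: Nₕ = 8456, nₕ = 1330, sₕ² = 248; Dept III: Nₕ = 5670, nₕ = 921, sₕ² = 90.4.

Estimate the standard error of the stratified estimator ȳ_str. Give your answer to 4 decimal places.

0.1480

Var(ȳ_str) = Σₕ Wₕ²(1 − fₕ)sₕ²/nₕ with Wₕ = Nₕ/N, N = 40832.
Dept II: Wₕ = 0.46194161; term = 0.46194161²·(1 − 0.23502280)·244/4433 = 0.0089849314.
Dept I: Wₕ = 0.19210423; term = 0.19210423²·(1 − 0.13602754)·154.1/1067 = 0.0046048129.
Dept IV: Wₕ = 0.20709248; term = 0.20709248²·(1 − 0.15728477)·248/1330 = 0.0067392183.
Dept III: Wₕ = 0.13886168; term = 0.13886168²·(1 − 0.16243386)·90.4/921 = 0.0015852316.
Sum = 0.021914194.
SE = √(0.021914194) = 0.1480.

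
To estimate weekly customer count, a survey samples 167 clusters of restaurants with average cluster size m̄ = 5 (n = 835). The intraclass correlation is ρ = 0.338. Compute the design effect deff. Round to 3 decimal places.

deff = 1 + (5 − 1)·0.338 = 1 + 1.352 = 2.352.

2.352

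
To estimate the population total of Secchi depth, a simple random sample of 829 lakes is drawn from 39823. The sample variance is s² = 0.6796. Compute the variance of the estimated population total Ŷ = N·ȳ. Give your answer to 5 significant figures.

Var(Ŷ) = N²·Var(ȳ) = N²·(1 − n/N)·s²/n.
f = 829/39823 = 0.02081712; Var(ȳ) = 0.97918288·0.6796/829 = 8.0271736 × 10^-4.
Var(Ŷ) = 39823² · (8.0271736 × 10^-4) = 1.2730064 × 10^6.

1.2730 × 10^6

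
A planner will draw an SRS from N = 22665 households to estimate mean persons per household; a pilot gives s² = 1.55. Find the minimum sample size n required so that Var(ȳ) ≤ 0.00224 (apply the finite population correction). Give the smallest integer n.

Without fpc, n₀ = s²/D = 1.55/0.00224 = 691.9643.
With fpc, (1 − n/N)·s²/n ≤ D requires n ≥ n₀/(1 + n₀/N) = 691.9643/(1 + 691.9643/22665) = 671.4644.
Rounding up, n = 672.

672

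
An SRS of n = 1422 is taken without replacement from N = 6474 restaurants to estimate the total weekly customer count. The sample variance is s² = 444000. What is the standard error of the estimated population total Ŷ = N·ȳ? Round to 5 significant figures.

101060

Var(Ŷ) = N²·Var(ȳ) = N²·(1 − n/N)·s²/n.
f = 1422/6474 = 0.21964782; Var(ȳ) = 0.78035218·444000/1422 = 243.65427.
Var(Ŷ) = 6474² · 243.65427 = 1.0212202 × 10^10.
SE(Ŷ) = √(1.0212202 × 10^10) = 101060.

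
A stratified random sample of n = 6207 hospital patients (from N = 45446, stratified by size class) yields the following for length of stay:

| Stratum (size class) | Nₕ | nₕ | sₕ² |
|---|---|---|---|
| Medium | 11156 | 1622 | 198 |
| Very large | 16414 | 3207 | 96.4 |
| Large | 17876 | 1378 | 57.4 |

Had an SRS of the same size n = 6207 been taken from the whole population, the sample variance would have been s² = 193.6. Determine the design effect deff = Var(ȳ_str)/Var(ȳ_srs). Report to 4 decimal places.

0.5715

Var(ȳ_str) = Σ Wₕ²(1−fₕ)sₕ²/nₕ with Wₕ = Nₕ/45446:
  Medium: (11156/45446)²·(1−1622/11156)·198/1622 = 0.0062864674
  Very large: (16414/45446)²·(1−3207/16414)·96.4/3207 = 0.0031550435
  Large: (17876/45446)²·(1−1378/17876)·57.4/1378 = 0.0059480278
  → Var(ȳ_str) = 0.015389539.
Var(ȳ_srs) = (1 − 6207/45446)·193.6/6207 = 0.02693059.
deff = 0.015389539 / 0.02693059 = 0.5715.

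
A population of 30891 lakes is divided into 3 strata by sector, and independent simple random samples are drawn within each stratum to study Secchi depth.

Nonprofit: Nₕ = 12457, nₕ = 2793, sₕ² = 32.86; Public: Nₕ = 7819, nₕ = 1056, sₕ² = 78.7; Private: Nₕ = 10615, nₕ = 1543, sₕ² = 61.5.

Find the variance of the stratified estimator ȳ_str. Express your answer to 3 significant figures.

0.00964

Var(ȳ_str) = Σₕ Wₕ²(1 − fₕ)sₕ²/nₕ with Wₕ = Nₕ/N, N = 30891.
Nonprofit: Wₕ = 0.40325661; term = 0.40325661²·(1 − 0.22421129)·32.86/2793 = 0.0014842364.
Public: Wₕ = 0.25311579; term = 0.25311579²·(1 − 0.13505563)·78.7/1056 = 0.0041298804.
Private: Wₕ = 0.34362759; term = 0.34362759²·(1 − 0.14536034)·61.5/1543 = 0.0040222429.
Sum = 0.0096363597.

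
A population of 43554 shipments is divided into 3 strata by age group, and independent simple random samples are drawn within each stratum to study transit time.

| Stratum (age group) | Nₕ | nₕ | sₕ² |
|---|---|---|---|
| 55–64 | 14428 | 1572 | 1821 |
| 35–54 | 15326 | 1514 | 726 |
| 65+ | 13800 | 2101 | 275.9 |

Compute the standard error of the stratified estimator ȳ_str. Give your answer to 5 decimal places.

0.42185

Var(ȳ_str) = Σₕ Wₕ²(1 − fₕ)sₕ²/nₕ with Wₕ = Nₕ/N, N = 43554.
55–64: Wₕ = 0.33126693; term = 0.33126693²·(1 − 0.10895481)·1821/1572 = 0.11326958.
35–54: Wₕ = 0.35188502; term = 0.35188502²·(1 − 0.09878638)·726/1514 = 0.053510627.
65+: Wₕ = 0.31684805; term = 0.31684805²·(1 − 0.15224638)·275.9/2101 = 0.011176283.
Sum = 0.17795649.
SE = √(0.17795649) = 0.42185.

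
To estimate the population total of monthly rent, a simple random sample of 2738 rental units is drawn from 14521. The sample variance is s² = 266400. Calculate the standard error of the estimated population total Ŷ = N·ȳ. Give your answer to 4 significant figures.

Var(Ŷ) = N²·Var(ȳ) = N²·(1 − n/N)·s²/n.
f = 2738/14521 = 0.18855451; Var(ȳ) = 0.81144549·266400/2738 = 78.951453.
Var(Ŷ) = 14521² · 78.951453 = 1.6647659 × 10^10.
SE(Ŷ) = √(1.6647659 × 10^10) = 129000.

129000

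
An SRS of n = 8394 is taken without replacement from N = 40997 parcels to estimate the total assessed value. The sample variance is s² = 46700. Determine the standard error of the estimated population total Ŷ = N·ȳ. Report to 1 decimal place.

Var(Ŷ) = N²·Var(ȳ) = N²·(1 − n/N)·s²/n.
f = 8394/40997 = 0.20474669; Var(ȳ) = 0.79525331·46700/8394 = 4.42439.
Var(Ŷ) = 40997² · 4.42439 = 7.4363112 × 10^9.
SE(Ŷ) = √(7.4363112 × 10^9) = 86234.0.

86234.0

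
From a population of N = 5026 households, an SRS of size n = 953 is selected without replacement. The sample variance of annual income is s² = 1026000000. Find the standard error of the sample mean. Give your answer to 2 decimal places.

934.06

Under SRS without replacement, Var(ȳ) = (1 − f)·s²/n with f = n/N = 953/5026 = 0.18961401.
Var(ȳ) = (1 − 0.18961401)·1026000000/953 = 0.81038599·1.0766002 × 10^6 = 872461.73.
SE(ȳ) = √(872461.73) = 934.06.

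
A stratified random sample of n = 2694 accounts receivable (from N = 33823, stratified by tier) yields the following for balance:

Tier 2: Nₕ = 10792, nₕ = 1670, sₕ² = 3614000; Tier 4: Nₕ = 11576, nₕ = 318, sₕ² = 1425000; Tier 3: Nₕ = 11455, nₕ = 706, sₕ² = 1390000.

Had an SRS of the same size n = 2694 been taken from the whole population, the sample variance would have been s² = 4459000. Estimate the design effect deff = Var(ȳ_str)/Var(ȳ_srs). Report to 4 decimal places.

Var(ȳ_str) = Σ Wₕ²(1−fₕ)sₕ²/nₕ with Wₕ = Nₕ/33823:
  Tier 2: (10792/33823)²·(1−1670/10792)·3614000/1670 = 186.22562
  Tier 4: (11576/33823)²·(1−318/11576)·1425000/318 = 510.48532
  Tier 3: (11455/33823)²·(1−706/11455)·1390000/706 = 211.90881
  → Var(ȳ_str) = 908.61975.
Var(ȳ_srs) = (1 − 2694/33823)·4459000/2694 = 1523.3262.
deff = 908.61975 / 1523.3262 = 0.5965.

0.5965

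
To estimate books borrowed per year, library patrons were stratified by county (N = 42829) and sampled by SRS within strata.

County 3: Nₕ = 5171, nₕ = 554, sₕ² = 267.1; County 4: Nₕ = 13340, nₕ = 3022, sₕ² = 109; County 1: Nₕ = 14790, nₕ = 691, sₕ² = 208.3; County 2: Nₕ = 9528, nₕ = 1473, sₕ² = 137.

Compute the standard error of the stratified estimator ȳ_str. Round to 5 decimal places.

0.21712

Var(ȳ_str) = Σₕ Wₕ²(1 − fₕ)sₕ²/nₕ with Wₕ = Nₕ/N, N = 42829.
County 3: Wₕ = 0.12073595; term = 0.12073595²·(1 − 0.10713595)·267.1/554 = 0.0062751291.
County 4: Wₕ = 0.31147120; term = 0.31147120²·(1 − 0.22653673)·109/3022 = 0.0027064968.
County 1: Wₕ = 0.34532676; term = 0.34532676²·(1 − 0.04672076)·208.3/691 = 0.034268243.
County 2: Wₕ = 0.22246609; term = 0.22246609²·(1 − 0.15459698)·137/1473 = 0.0038914302.
Sum = 0.047141299.
SE = √(0.047141299) = 0.21712.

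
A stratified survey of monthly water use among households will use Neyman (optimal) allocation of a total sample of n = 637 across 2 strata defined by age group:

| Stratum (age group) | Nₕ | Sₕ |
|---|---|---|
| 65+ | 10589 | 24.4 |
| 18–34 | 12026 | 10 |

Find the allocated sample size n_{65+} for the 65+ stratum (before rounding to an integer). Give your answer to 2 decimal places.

Neyman allocation: nₕ = n·NₕSₕ / Σⱼ NⱼSⱼ.
Σ NⱼSⱼ = 10589·24.4 + 12026·10 = 378631.6.
n_{65+} = 637·10589·24.4 / 378631.6 = 434.68.

434.68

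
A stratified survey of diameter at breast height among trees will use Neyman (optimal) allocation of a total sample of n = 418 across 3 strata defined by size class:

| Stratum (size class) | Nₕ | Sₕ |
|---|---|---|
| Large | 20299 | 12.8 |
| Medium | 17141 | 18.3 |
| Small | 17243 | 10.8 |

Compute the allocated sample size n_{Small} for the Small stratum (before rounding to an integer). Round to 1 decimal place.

102.5

Neyman allocation: nₕ = n·NₕSₕ / Σⱼ NⱼSⱼ.
Σ NⱼSⱼ = 20299·12.8 + 17141·18.3 + 17243·10.8 = 759731.9.
n_{Small} = 418·17243·10.8 / 759731.9 = 102.5.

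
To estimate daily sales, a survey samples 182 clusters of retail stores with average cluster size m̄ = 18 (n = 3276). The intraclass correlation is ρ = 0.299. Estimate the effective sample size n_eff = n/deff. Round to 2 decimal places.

538.55

deff = 1 + (18 − 1)·0.299 = 1 + 5.083 = 6.083.
n_eff = 3276 / 6.083 = 538.55.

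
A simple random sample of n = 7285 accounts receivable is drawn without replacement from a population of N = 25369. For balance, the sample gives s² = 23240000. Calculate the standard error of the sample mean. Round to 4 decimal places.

Under SRS without replacement, Var(ȳ) = (1 − f)·s²/n with f = n/N = 7285/25369 = 0.28716150.
Var(ȳ) = (1 − 0.28716150)·23240000/7285 = 0.71283850·3190.1167 = 2274.038.
SE(ȳ) = √(2274.038) = 47.6869.

47.6869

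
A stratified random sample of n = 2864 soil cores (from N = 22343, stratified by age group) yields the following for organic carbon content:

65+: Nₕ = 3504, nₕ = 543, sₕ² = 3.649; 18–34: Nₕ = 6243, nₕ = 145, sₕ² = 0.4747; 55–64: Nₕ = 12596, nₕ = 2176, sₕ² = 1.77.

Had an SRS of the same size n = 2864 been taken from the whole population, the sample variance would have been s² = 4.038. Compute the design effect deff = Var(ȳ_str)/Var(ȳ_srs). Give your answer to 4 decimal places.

Var(ȳ_str) = Σ Wₕ²(1−fₕ)sₕ²/nₕ with Wₕ = Nₕ/22343:
  65+: (3504/22343)²·(1−543/3504)·3.649/543 = 1.3966692 × 10^-4
  18–34: (6243/22343)²·(1−145/6243)·0.4747/145 = 2.4966003 × 10^-4
  55–64: (12596/22343)²·(1−2176/12596)·1.77/2176 = 2.1386109 × 10^-4
  → Var(ȳ_str) = 6.0318804 × 10^-4.
Var(ȳ_srs) = (1 − 2864/22343)·4.038/2864 = 0.0012291885.
deff = (6.0318804 × 10^-4) / 0.0012291885 = 0.4907.

0.4907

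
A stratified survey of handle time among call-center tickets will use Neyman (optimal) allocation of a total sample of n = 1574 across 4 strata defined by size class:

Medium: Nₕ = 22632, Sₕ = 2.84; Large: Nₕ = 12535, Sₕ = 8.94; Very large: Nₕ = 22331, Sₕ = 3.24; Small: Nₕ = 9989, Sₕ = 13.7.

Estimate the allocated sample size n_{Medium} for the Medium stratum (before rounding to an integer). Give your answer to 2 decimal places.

262.41

Neyman allocation: nₕ = n·NₕSₕ / Σⱼ NⱼSⱼ.
Σ NⱼSⱼ = 22632·2.84 + 12535·8.94 + 22331·3.24 + 9989·13.7 = 385539.52.
n_{Medium} = 1574·22632·2.84 / 385539.52 = 262.41.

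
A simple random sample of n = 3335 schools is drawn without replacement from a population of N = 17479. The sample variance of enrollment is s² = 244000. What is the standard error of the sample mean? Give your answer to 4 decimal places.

Under SRS without replacement, Var(ȳ) = (1 − f)·s²/n with f = n/N = 3335/17479 = 0.19080039.
Var(ȳ) = (1 − 0.19080039)·244000/3335 = 0.80919961·73.163418 = 59.20381.
SE(ȳ) = √(59.20381) = 7.6944.

7.6944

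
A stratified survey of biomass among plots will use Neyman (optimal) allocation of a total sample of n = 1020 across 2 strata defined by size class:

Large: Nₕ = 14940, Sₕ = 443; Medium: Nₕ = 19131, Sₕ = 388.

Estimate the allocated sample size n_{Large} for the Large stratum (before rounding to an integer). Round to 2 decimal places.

Neyman allocation: nₕ = n·NₕSₕ / Σⱼ NⱼSⱼ.
Σ NⱼSⱼ = 14940·443 + 19131·388 = 1.4041248 × 10^7.
n_{Large} = 1020·14940·443 / (1.4041248 × 10^7) = 480.78.

480.78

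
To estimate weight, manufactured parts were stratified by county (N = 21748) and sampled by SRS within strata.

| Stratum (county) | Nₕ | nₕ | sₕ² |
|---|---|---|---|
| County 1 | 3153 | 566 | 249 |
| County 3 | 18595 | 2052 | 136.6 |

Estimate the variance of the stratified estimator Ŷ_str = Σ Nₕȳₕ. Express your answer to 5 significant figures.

Var(Ŷ_str) = Σₕ Nₕ²(1 − fₕ)sₕ²/nₕ.
County 1: 3153²·(1 − 566/3153)·249/566 = 3.5884204 × 10^6.
County 3: 18595²·(1 − 2052/18595)·136.6/2052 = 2.0477823 × 10^7.
Sum = 2.4066243 × 10^7.

2.4066 × 10^7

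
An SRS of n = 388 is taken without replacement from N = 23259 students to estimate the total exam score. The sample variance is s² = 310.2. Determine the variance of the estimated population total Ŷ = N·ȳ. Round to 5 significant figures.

4.2529 × 10^8

Var(Ŷ) = N²·Var(ȳ) = N²·(1 − n/N)·s²/n.
f = 388/23259 = 0.01668171; Var(ȳ) = 0.98331829·310.2/388 = 0.78614776.
Var(Ŷ) = 23259² · 0.78614776 = 4.2529107 × 10^8.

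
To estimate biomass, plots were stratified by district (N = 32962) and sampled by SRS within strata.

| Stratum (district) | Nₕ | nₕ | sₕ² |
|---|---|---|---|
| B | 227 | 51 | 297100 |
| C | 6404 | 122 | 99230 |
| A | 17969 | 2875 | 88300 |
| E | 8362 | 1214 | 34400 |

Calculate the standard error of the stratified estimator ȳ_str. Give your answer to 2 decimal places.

6.29

Var(ȳ_str) = Σₕ Wₕ²(1 − fₕ)sₕ²/nₕ with Wₕ = Nₕ/N, N = 32962.
B: Wₕ = 0.00688672; term = 0.00688672²·(1 − 0.22466960)·297100/51 = 0.21421205.
C: Wₕ = 0.19428433; term = 0.19428433²·(1 − 0.01905059)·99230/122 = 30.116556.
A: Wₕ = 0.54514289; term = 0.54514289²·(1 − 0.15999777)·88300/2875 = 7.6669741.
E: Wₕ = 0.25368606; term = 0.25368606²·(1 − 0.14518058)·34400/1214 = 1.5588609.
Sum = 39.556603.
SE = √(39.556603) = 6.29.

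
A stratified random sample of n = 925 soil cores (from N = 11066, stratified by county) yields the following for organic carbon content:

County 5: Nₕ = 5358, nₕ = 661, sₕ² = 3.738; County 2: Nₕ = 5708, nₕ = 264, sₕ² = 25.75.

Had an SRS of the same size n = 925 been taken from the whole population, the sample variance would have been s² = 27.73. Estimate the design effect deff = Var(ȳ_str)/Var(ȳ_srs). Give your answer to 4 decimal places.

Var(ȳ_str) = Σ Wₕ²(1−fₕ)sₕ²/nₕ with Wₕ = Nₕ/11066:
  County 5: (5358/11066)²·(1−661/5358)·3.738/661 = 0.0011621971
  County 2: (5708/11066)²·(1−264/5708)·25.75/264 = 0.024751074
  → Var(ȳ_str) = 0.025913271.
Var(ȳ_srs) = (1 − 925/11066)·27.73/925 = 0.027472505.
deff = 0.025913271 / 0.027472505 = 0.9432.

0.9432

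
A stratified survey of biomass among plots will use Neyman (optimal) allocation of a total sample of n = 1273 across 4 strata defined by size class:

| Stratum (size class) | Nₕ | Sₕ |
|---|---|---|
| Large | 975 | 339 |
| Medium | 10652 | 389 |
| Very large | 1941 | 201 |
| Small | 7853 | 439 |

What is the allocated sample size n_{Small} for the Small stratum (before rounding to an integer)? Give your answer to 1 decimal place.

528.0

Neyman allocation: nₕ = n·NₕSₕ / Σⱼ NⱼSⱼ.
Σ NⱼSⱼ = 975·339 + 10652·389 + 1941·201 + 7853·439 = 8.311761 × 10^6.
n_{Small} = 1273·7853·439 / (8.311761 × 10^6) = 528.0.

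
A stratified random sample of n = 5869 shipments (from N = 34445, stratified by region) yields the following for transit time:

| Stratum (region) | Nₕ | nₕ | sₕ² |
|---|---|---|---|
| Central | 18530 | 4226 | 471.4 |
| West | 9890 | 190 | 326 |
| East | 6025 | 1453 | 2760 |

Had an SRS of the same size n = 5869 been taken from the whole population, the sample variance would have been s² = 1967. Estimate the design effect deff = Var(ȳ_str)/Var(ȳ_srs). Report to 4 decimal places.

Var(ȳ_str) = Σ Wₕ²(1−fₕ)sₕ²/nₕ with Wₕ = Nₕ/34445:
  Central: (18530/34445)²·(1−4226/18530)·471.4/4226 = 0.024919575
  West: (9890/34445)²·(1−190/9890)·326/190 = 0.13873296
  East: (6025/34445)²·(1−1453/6025)·2760/1453 = 0.044101602
  → Var(ȳ_str) = 0.20775414.
Var(ȳ_srs) = (1 − 5869/34445)·1967/5869 = 0.27804526.
deff = 0.20775414 / 0.27804526 = 0.7472.

0.7472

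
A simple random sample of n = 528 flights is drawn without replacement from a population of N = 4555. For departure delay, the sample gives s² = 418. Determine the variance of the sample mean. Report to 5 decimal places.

Under SRS without replacement, Var(ȳ) = (1 − f)·s²/n with f = n/N = 528/4555 = 0.11591658.
Var(ȳ) = (1 − 0.11591658)·418/528 = 0.88408342·0.79166667 = 0.69989938.

0.69990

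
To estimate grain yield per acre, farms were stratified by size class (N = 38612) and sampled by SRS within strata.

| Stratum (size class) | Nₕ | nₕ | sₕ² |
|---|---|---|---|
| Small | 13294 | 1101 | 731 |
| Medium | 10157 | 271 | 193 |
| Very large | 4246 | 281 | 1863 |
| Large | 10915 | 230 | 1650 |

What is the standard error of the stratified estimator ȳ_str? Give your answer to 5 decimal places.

0.86960

Var(ȳ_str) = Σₕ Wₕ²(1 − fₕ)sₕ²/nₕ with Wₕ = Nₕ/N, N = 38612.
Small: Wₕ = 0.34429711; term = 0.34429711²·(1 − 0.08281932)·731/1101 = 0.07218579.
Medium: Wₕ = 0.26305294; term = 0.26305294²·(1 − 0.02668111)·193/271 = 0.047965556.
Very large: Wₕ = 0.10996581; term = 0.10996581²·(1 − 0.06617993)·1863/281 = 0.074866085.
Large: Wₕ = 0.28268414; term = 0.28268414²·(1 − 0.02107192)·1650/230 = 0.56118981.
Sum = 0.75620724.
SE = √(0.75620724) = 0.86960.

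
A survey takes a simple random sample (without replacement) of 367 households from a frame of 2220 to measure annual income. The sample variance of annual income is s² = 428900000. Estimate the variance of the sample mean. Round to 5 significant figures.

975470

Under SRS without replacement, Var(ȳ) = (1 − f)·s²/n with f = n/N = 367/2220 = 0.16531532.
Var(ȳ) = (1 − 0.16531532)·428900000/367 = 0.83468468·1.1686649 × 10^6 = 975466.65.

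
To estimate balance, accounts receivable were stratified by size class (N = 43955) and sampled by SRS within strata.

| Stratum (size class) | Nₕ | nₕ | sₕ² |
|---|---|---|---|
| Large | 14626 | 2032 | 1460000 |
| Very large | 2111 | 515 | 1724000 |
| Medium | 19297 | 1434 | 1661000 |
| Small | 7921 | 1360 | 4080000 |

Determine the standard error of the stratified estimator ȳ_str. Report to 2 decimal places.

Var(ȳ_str) = Σₕ Wₕ²(1 − fₕ)sₕ²/nₕ with Wₕ = Nₕ/N, N = 43955.
Large: Wₕ = 0.33274940; term = 0.33274940²·(1 − 0.13893067)·1460000/2032 = 68.501778.
Very large: Wₕ = 0.04802639; term = 0.04802639²·(1 − 0.24396021)·1724000/515 = 5.8376034.
Medium: Wₕ = 0.43901718; term = 0.43901718²·(1 − 0.07431207)·1661000/1434 = 206.65604.
Small: Wₕ = 0.18020703; term = 0.18020703²·(1 − 0.17169549)·4080000/1360 = 80.696507.
Sum = 361.69193.
SE = √(361.69193) = 19.02.

19.02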